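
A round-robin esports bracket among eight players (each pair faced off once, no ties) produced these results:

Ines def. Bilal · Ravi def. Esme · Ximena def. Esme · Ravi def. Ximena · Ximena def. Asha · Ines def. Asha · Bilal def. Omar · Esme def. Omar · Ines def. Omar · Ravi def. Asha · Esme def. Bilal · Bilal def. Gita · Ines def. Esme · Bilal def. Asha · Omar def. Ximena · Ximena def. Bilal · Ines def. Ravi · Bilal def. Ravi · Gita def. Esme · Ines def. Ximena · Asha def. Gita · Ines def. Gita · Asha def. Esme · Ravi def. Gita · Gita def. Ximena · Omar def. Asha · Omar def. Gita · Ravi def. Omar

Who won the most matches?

Ines

Win totals: Ines 7, Asha 2, Bilal 4, Ximena 3, Esme 2, Omar 3, Ravi 5, Gita 2.
Ines leads with 7 wins (next highest: 5).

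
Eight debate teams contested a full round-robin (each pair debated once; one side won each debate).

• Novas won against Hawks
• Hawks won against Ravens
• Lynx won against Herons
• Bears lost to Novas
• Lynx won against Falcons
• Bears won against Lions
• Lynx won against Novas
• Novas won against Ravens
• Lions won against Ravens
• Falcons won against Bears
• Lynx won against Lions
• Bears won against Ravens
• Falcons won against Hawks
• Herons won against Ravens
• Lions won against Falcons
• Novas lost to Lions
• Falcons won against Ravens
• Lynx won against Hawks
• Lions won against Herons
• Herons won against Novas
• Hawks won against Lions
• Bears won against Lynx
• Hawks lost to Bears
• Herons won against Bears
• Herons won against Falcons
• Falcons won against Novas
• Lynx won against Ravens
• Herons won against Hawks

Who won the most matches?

Win totals: Hawks 2, Ravens 0, Lions 4, Bears 4, Falcons 4, Herons 5, Lynx 6, Novas 3.
Lynx leads with 6 wins (next highest: 5).

Lynx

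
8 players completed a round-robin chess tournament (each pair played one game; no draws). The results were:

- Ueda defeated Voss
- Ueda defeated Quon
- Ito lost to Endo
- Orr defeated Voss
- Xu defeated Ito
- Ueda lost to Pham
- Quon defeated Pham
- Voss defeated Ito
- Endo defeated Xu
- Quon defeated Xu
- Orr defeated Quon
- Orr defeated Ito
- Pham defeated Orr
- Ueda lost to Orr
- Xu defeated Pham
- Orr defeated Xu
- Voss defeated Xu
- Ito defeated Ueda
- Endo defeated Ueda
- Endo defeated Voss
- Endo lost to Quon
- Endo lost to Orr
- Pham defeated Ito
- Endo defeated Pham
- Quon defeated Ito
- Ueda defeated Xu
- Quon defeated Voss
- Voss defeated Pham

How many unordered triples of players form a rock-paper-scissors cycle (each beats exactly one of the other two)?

11

Win totals: Quon 5, Ueda 3, Xu 2, Orr 6, Ito 1, Voss 3, Endo 5, Pham 3.
A player with w wins dominates both others in C(w,2) triples; summing gives 10 + 3 + 1 + 15 + 0 + 3 + 10 + 3 = 45 transitive triples.
Total triples C(8,3) = 56, so cyclic triples = 56 − 45 = 11.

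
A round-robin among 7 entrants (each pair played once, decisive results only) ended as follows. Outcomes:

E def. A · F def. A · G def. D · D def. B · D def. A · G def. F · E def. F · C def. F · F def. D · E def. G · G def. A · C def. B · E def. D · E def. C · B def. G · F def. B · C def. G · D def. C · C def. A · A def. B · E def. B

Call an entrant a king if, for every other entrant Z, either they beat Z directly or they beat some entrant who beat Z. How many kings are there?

1

A cannot reach C, D, E, F in two steps.
B cannot reach C, E in two steps.
C cannot reach E in two steps.
D cannot reach E in two steps.
E reaches everyone (king).
F cannot reach E in two steps.
G cannot reach E in two steps.
Kings: E — 1.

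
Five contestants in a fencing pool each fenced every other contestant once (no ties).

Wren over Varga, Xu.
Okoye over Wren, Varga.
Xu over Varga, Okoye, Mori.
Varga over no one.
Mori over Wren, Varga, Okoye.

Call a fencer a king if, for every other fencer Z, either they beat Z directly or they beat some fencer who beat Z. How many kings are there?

3

Okoye cannot reach Mori in two steps.
Xu reaches everyone (king).
Mori reaches everyone (king).
Wren reaches everyone (king).
Varga cannot reach Okoye, Xu, Mori, Wren in two steps.
Kings: Xu, Mori, Wren — 3.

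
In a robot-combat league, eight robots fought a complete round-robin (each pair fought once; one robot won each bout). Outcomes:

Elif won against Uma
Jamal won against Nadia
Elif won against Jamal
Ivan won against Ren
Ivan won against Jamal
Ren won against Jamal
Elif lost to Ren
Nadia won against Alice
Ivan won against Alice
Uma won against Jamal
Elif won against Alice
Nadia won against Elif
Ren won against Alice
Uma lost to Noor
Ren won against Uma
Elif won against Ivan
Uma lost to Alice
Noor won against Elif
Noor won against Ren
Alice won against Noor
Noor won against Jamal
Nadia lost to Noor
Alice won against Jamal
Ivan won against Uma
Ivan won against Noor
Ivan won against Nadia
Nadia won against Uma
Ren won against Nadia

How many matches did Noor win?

5

Noor's results: beat Ren, Elif, Uma, Nadia, Jamal; lost to Ivan, Alice.
That is 5 wins.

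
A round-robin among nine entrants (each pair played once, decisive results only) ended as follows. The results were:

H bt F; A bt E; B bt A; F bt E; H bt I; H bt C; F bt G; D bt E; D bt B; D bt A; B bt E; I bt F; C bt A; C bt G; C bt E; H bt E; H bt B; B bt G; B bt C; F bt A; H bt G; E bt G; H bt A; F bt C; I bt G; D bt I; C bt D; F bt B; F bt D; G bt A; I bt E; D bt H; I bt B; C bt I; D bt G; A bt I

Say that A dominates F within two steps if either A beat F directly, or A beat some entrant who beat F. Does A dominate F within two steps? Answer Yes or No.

A did not beat F directly.
A beat E, I. Of those, I beat F.

Yes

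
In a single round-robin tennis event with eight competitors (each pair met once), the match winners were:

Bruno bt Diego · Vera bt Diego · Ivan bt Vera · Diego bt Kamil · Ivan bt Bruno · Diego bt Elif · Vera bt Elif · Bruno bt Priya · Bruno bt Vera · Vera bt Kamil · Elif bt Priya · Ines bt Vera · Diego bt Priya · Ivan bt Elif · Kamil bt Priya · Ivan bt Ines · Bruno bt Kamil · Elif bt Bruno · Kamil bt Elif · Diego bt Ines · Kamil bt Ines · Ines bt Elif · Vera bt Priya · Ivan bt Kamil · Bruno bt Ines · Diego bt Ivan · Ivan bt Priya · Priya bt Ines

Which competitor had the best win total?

Ivan

Win totals: Kamil 3, Ivan 6, Ines 2, Vera 4, Bruno 5, Diego 5, Elif 2, Priya 1.
Ivan leads with 6 wins (next highest: 5).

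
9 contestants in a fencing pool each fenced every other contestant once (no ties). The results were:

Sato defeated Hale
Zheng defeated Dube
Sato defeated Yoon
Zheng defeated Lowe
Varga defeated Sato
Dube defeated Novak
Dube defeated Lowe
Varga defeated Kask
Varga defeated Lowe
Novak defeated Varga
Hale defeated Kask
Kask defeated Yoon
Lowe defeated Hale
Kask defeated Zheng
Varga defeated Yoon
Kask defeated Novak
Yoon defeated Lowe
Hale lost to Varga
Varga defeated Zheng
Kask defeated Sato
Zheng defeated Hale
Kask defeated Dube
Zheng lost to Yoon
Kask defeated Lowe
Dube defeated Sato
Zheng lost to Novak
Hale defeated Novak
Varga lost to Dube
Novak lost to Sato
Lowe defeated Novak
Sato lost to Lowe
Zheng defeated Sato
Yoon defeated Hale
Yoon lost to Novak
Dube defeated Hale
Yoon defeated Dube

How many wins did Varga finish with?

Varga's results: beat Sato, Hale, Zheng, Yoon, Lowe, Kask; lost to Dube, Novak.
That is 6 wins.

6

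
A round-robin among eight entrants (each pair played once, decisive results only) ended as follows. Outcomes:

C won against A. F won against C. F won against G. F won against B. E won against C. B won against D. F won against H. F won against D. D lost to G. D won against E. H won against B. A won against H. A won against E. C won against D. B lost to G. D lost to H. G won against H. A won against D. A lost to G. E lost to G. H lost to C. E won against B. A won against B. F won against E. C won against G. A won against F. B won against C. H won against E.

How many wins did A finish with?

5

A's results: beat B, D, E, F, H; lost to C, G.
That is 5 wins.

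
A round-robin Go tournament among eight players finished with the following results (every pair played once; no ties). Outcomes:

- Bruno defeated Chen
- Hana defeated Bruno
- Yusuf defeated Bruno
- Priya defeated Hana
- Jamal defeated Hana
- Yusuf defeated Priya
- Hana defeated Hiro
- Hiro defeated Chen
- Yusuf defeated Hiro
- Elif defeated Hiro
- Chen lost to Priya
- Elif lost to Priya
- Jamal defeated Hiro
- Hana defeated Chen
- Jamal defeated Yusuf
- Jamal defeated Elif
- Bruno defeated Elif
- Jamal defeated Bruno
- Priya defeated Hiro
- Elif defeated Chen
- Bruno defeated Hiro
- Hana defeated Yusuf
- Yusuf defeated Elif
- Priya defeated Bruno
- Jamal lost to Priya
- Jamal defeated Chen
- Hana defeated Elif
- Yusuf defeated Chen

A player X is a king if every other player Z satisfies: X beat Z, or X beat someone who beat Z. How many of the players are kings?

3

Chen cannot reach Jamal, Hana, Priya, Hiro, Elif, Yusuf, Bruno in two steps.
Jamal reaches everyone (king).
Hana cannot reach Jamal in two steps.
Priya reaches everyone (king).
Hiro cannot reach Jamal, Hana, Priya, Elif, Yusuf, Bruno in two steps.
Elif cannot reach Jamal, Hana, Priya, Yusuf, Bruno in two steps.
Yusuf reaches everyone (king).
Bruno cannot reach Jamal, Hana, Priya, Yusuf in two steps.
Kings: Jamal, Priya, Yusuf — 3.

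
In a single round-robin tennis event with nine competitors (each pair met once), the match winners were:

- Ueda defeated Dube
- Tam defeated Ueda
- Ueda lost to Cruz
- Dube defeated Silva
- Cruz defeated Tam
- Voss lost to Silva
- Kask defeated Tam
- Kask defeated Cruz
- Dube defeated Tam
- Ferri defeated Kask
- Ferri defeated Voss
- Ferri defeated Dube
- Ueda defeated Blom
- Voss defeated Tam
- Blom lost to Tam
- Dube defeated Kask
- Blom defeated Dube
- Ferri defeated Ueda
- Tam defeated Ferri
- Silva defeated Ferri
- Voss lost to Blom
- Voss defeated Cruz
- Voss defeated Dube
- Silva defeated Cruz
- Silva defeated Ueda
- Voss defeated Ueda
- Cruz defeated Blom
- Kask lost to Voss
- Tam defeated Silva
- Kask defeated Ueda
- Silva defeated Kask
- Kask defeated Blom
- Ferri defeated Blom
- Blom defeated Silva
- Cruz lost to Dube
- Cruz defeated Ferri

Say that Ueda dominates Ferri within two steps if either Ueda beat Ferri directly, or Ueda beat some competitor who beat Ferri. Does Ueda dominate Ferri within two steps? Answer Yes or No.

No

Ueda did not beat Ferri directly.
Ueda beat Dube, Blom, but each of them lost to Ferri. No two-step path.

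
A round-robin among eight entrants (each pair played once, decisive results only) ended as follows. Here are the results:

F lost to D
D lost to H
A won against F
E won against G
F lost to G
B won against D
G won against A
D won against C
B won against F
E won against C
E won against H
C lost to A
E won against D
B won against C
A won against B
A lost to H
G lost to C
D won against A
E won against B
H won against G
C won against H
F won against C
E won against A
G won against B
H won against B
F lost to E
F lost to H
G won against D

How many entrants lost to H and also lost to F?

0

H beat: A, B, D, F, G.
F beat: C.
No one was beaten by both.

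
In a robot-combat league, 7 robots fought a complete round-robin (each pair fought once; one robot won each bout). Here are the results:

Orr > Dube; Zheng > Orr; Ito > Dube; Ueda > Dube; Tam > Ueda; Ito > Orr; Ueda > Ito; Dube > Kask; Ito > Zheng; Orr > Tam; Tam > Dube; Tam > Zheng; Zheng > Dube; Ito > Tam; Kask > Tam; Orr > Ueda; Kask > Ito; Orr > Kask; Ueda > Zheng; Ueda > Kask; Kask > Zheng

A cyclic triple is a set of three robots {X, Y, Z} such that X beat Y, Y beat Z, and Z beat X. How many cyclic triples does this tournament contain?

Win totals: Zheng 2, Orr 4, Ueda 4, Ito 4, Kask 3, Dube 1, Tam 3.
A robot with w wins dominates both others in C(w,2) triples; summing gives 1 + 6 + 6 + 6 + 3 + 0 + 3 = 25 transitive triples.
Total triples C(7,3) = 35, so cyclic triples = 35 − 25 = 10.

10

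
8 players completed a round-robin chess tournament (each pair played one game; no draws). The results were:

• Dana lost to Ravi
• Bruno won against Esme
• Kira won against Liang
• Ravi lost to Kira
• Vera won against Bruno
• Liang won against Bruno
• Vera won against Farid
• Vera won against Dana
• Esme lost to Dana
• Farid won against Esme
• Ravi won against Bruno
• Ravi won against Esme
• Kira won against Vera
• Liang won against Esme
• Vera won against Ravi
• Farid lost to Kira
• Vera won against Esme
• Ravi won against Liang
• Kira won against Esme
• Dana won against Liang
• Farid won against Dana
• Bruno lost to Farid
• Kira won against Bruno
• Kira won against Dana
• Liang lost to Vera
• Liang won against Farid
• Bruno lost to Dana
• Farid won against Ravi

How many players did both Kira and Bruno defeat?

1

Kira beat: Dana, Bruno, Vera, Esme, Ravi, Liang, Farid.
Bruno beat: Esme.
Both beat: Esme — 1.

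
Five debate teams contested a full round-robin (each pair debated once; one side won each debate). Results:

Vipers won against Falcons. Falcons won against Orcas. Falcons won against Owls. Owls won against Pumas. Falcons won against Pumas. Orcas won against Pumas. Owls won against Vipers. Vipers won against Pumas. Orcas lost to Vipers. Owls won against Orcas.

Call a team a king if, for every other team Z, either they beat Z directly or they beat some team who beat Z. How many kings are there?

Falcons reaches everyone (king).
Pumas cannot reach Falcons, Orcas, Vipers, Owls in two steps.
Orcas cannot reach Falcons, Vipers, Owls in two steps.
Vipers reaches everyone (king).
Owls reaches everyone (king).
Kings: Falcons, Vipers, Owls — 3.

3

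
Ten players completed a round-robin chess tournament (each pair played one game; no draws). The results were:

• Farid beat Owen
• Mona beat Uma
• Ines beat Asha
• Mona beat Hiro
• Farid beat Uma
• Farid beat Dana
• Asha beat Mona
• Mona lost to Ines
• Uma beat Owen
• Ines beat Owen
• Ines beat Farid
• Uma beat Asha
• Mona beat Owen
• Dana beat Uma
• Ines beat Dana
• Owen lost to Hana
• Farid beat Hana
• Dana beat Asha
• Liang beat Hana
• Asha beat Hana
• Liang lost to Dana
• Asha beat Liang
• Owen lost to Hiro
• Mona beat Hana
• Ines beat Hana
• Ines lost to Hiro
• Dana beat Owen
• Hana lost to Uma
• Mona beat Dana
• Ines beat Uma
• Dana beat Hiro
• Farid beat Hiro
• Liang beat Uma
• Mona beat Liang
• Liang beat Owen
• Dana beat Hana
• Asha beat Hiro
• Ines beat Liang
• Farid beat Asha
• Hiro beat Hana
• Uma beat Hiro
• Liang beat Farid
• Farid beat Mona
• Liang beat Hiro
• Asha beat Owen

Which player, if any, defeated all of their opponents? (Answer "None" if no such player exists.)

Highest win total is Ines with 8 (out of 9 possible).
Ines lost to Hiro, so no player went undefeated.

None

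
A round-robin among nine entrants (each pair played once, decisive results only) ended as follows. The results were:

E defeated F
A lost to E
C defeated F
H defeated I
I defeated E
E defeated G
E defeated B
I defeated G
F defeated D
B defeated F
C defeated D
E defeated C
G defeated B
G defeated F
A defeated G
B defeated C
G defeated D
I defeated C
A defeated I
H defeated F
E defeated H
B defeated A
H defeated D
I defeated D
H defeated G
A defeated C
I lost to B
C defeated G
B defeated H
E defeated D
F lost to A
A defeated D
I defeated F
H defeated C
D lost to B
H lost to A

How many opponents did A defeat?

6

A's results: beat C, D, F, G, H, I; lost to B, E.
That is 6 wins.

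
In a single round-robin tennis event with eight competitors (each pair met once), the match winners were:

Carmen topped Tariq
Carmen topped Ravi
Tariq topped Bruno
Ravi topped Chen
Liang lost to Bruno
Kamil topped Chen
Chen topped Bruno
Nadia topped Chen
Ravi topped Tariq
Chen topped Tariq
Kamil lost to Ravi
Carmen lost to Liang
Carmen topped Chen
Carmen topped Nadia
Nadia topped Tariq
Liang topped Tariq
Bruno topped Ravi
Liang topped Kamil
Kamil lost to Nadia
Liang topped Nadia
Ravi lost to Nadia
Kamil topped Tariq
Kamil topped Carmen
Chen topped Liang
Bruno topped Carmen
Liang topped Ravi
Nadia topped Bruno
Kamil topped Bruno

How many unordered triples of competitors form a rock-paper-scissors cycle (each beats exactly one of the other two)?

15

Win totals: Kamil 4, Bruno 3, Tariq 1, Ravi 3, Nadia 5, Liang 5, Carmen 4, Chen 3.
A competitor with w wins dominates both others in C(w,2) triples; summing gives 6 + 3 + 0 + 3 + 10 + 10 + 6 + 3 = 41 transitive triples.
Total triples C(8,3) = 56, so cyclic triples = 56 − 41 = 15.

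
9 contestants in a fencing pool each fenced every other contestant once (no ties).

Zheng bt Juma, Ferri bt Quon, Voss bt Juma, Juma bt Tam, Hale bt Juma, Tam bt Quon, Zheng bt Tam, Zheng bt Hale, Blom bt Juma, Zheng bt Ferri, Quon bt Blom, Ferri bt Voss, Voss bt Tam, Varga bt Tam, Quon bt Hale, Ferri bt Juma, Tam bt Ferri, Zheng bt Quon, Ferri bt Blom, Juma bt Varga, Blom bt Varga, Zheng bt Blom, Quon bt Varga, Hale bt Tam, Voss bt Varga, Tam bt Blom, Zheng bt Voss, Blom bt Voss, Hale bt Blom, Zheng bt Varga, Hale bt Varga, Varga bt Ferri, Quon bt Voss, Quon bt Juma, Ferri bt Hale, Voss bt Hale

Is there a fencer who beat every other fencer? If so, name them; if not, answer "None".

Zheng

Zheng has 8 wins out of 8 opponents — a perfect record.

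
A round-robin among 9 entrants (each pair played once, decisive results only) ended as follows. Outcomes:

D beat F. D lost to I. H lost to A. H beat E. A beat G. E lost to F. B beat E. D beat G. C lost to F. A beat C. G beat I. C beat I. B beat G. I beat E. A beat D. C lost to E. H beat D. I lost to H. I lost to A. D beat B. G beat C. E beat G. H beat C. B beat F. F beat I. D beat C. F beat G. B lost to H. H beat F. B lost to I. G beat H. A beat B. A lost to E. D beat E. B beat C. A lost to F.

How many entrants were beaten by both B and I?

B beat: C, E, F, G.
I beat: B, D, E.
Both beat: E — 1.

1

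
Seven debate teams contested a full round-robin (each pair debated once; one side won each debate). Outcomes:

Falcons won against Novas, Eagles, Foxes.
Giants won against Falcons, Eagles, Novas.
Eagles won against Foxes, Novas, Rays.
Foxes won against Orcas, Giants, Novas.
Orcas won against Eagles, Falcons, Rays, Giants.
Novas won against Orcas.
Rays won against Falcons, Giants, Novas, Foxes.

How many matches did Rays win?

Rays' results: beat Novas, Foxes, Falcons, Giants; lost to Orcas, Eagles.
That is 4 wins.

4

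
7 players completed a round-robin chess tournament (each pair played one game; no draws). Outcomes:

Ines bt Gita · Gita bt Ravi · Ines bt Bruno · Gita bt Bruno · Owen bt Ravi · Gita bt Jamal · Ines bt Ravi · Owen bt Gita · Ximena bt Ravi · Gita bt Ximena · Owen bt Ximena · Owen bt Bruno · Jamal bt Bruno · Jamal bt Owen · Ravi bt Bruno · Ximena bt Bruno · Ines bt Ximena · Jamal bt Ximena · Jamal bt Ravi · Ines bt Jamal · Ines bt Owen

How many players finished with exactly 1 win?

1

Win totals: Bruno 0, Owen 4, Ximena 2, Ines 6, Gita 4, Ravi 1, Jamal 4.
Exactly 1: Ravi — 1 player.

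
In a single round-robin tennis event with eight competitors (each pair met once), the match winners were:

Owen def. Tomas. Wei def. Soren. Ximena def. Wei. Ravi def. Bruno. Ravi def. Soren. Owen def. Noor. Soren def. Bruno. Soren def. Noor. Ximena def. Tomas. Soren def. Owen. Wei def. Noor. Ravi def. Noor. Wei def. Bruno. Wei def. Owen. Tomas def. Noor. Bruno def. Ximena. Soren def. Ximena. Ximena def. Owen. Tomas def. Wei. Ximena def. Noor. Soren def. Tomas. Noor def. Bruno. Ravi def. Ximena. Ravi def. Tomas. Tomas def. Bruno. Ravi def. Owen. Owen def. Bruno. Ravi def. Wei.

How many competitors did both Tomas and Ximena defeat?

Tomas beat: Wei, Noor, Bruno.
Ximena beat: Owen, Tomas, Wei, Noor.
Both beat: Wei, Noor — 2.

2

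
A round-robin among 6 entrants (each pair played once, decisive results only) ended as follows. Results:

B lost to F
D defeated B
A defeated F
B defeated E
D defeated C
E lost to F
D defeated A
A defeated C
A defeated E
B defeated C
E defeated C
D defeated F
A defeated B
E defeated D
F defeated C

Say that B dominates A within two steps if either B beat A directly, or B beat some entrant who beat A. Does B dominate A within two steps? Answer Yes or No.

B did not beat A directly.
B beat C, E, but each of them lost to A. No two-step path.

No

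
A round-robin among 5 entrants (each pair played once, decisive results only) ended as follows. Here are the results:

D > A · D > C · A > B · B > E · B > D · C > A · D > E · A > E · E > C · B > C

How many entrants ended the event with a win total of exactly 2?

Win totals: A 2, B 3, C 1, D 3, E 1.
Exactly 2: A — 1 entrant.

1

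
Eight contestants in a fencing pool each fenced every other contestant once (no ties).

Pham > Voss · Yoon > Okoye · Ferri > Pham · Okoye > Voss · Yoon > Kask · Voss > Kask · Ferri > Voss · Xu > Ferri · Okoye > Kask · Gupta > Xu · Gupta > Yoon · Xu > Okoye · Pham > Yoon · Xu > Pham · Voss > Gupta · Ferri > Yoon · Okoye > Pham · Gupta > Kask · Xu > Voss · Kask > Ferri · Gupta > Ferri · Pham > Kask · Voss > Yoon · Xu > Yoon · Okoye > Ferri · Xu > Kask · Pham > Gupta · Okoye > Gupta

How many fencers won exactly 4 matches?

Win totals: Okoye 5, Pham 4, Voss 3, Kask 1, Gupta 4, Yoon 2, Xu 6, Ferri 3.
Exactly 4: Pham, Gupta — 2 fencers.

2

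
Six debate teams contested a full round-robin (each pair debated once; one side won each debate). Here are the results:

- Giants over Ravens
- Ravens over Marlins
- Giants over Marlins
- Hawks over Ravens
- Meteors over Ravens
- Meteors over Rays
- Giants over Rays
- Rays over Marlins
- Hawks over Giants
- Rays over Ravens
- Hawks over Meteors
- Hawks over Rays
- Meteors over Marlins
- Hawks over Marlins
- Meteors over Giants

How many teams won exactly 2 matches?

1

Win totals: Giants 3, Marlins 0, Rays 2, Hawks 5, Meteors 4, Ravens 1.
Exactly 2: Rays — 1 team.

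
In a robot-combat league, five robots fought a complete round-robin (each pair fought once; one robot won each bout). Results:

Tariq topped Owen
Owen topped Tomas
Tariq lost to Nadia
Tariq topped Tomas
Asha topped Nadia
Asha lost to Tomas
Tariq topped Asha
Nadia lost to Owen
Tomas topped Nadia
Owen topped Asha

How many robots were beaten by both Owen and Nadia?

Owen beat: Asha, Tomas, Nadia.
Nadia beat: Tariq.
No one was beaten by both.

0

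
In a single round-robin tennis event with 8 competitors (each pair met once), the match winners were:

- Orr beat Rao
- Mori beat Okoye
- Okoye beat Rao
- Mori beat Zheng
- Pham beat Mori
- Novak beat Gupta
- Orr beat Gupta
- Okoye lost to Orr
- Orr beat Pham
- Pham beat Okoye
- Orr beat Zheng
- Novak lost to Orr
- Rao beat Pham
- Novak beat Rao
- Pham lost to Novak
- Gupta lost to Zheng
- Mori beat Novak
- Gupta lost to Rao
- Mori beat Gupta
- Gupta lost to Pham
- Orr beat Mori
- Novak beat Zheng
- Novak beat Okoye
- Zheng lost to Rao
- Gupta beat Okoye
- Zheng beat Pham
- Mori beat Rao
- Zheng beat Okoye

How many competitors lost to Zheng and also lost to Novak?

Zheng beat: Gupta, Okoye, Pham.
Novak beat: Zheng, Gupta, Rao, Okoye, Pham.
Both beat: Gupta, Okoye, Pham — 3.

3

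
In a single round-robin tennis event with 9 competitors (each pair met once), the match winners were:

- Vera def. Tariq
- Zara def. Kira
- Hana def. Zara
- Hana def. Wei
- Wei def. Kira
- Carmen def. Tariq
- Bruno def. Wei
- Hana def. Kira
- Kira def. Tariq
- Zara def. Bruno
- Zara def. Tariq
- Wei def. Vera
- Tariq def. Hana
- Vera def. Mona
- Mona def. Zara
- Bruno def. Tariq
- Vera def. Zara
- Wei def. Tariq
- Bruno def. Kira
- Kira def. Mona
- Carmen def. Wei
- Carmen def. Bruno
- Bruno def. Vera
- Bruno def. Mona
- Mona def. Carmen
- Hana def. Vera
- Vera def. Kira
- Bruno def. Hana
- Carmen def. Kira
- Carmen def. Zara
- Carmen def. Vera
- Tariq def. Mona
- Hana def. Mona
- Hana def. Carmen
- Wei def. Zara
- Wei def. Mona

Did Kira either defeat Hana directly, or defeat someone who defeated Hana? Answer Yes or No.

Yes

Kira did not beat Hana directly.
Kira beat Tariq, Mona. Of those, Tariq beat Hana.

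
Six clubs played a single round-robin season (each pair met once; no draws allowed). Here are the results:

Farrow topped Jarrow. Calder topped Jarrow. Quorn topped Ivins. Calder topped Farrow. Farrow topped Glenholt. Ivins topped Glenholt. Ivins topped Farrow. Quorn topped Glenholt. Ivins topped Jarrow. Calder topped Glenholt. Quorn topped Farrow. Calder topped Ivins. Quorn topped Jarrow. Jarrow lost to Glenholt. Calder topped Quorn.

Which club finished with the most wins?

Calder

Win totals: Jarrow 0, Farrow 2, Glenholt 1, Ivins 3, Calder 5, Quorn 4.
Calder leads with 5 wins (next highest: 4).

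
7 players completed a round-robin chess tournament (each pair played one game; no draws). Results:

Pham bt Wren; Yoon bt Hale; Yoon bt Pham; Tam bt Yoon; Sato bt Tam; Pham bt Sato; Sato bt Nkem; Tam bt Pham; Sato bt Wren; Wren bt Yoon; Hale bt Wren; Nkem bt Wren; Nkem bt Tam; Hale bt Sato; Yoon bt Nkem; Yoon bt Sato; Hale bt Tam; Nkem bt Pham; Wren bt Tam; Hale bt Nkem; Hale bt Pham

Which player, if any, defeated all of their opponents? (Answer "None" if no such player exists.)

None

Highest win total is Hale with 5 (out of 6 possible).
Hale lost to Yoon, so no player went undefeated.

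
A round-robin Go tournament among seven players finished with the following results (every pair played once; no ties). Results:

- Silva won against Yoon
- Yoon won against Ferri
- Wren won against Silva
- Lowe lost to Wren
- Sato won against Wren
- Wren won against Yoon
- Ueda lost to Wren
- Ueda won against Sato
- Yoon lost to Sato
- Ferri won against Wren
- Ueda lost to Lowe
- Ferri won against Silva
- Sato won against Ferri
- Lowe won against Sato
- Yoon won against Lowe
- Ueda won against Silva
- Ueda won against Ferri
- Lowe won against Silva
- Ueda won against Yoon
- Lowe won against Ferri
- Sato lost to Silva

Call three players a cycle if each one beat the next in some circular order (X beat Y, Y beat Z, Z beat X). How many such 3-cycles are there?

Win totals: Ferri 2, Yoon 2, Silva 2, Lowe 4, Sato 3, Wren 4, Ueda 4.
A player with w wins dominates both others in C(w,2) triples; summing gives 1 + 1 + 1 + 6 + 3 + 6 + 6 = 24 transitive triples.
Total triples C(7,3) = 35, so cyclic triples = 35 − 24 = 11.

11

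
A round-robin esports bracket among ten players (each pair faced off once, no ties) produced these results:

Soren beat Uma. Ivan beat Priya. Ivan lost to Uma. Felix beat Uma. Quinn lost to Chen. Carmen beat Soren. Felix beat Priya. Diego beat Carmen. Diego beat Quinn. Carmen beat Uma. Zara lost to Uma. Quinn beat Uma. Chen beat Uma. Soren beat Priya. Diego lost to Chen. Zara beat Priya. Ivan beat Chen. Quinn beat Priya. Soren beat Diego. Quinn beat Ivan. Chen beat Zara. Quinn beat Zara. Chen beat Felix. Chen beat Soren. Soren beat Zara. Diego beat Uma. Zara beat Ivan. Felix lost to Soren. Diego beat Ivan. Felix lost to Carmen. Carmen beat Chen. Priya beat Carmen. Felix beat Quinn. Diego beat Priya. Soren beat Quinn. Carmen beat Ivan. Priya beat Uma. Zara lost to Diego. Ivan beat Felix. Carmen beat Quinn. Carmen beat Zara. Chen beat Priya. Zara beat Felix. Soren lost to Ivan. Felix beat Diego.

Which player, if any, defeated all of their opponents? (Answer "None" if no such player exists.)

None

Highest win total is Chen with 7 (out of 9 possible).
Chen lost to Carmen, Ivan, so no player went undefeated.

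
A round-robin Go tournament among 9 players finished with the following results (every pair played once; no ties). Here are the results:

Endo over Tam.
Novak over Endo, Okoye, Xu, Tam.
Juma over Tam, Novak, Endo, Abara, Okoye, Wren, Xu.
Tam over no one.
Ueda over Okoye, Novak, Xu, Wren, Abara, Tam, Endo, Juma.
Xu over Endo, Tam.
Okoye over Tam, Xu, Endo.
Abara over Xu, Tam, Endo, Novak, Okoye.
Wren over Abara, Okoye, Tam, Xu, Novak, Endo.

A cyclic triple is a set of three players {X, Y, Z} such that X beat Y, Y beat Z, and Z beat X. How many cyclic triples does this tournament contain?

Win totals: Endo 1, Ueda 8, Xu 2, Juma 7, Tam 0, Novak 4, Wren 6, Abara 5, Okoye 3.
A player with w wins dominates both others in C(w,2) triples; summing gives 0 + 28 + 1 + 21 + 0 + 6 + 15 + 10 + 3 = 84 transitive triples.
Total triples C(9,3) = 84, so cyclic triples = 84 − 84 = 0.

0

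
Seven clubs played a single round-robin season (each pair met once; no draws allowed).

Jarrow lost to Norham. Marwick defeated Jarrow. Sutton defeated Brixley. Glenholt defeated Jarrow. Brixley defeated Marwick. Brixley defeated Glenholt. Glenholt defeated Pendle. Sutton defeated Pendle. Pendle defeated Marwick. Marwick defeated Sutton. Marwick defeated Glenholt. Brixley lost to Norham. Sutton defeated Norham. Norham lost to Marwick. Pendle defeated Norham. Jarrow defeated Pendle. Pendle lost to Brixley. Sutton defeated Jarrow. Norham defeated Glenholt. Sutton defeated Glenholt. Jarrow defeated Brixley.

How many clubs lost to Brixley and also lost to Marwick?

Brixley beat: Glenholt, Marwick, Pendle.
Marwick beat: Glenholt, Norham, Sutton, Jarrow.
Both beat: Glenholt — 1.

1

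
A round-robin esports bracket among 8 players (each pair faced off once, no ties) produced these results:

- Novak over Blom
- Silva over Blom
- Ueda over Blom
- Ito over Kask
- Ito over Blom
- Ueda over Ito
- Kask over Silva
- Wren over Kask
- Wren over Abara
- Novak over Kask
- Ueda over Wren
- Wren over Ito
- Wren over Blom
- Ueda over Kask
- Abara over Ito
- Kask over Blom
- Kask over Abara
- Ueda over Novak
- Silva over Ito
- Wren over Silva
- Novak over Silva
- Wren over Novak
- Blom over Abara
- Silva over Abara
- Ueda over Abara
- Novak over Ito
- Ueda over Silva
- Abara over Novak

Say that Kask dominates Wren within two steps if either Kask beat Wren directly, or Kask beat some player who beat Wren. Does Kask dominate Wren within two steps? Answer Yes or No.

No

Kask did not beat Wren directly.
Kask beat Abara, Silva, Blom, but each of them lost to Wren. No two-step path.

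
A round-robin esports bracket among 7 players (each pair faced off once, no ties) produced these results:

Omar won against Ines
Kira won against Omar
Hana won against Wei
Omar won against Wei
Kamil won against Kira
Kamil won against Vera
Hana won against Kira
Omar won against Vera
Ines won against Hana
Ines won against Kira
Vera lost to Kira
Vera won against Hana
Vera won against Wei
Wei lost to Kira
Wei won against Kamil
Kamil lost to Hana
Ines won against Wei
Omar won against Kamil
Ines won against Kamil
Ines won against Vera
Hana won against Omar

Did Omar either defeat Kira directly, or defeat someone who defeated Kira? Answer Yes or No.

Omar did not beat Kira directly.
Omar beat Vera, Ines, Wei, Kamil. Of those, Ines beat Kira.

Yes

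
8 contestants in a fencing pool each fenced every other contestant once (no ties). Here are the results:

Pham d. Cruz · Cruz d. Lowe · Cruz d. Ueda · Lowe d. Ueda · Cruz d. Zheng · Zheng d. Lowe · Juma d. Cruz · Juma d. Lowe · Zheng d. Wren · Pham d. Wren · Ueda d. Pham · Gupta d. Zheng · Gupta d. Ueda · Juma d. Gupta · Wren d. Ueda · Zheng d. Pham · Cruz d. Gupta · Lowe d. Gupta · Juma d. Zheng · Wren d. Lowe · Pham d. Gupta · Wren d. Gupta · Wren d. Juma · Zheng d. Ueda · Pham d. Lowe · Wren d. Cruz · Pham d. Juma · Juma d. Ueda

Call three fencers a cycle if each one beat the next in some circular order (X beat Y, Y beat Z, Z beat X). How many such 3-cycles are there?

Win totals: Gupta 2, Pham 5, Wren 5, Cruz 4, Juma 5, Ueda 1, Lowe 2, Zheng 4.
A fencer with w wins dominates both others in C(w,2) triples; summing gives 1 + 10 + 10 + 6 + 10 + 0 + 1 + 6 = 44 transitive triples.
Total triples C(8,3) = 56, so cyclic triples = 56 − 44 = 12.

12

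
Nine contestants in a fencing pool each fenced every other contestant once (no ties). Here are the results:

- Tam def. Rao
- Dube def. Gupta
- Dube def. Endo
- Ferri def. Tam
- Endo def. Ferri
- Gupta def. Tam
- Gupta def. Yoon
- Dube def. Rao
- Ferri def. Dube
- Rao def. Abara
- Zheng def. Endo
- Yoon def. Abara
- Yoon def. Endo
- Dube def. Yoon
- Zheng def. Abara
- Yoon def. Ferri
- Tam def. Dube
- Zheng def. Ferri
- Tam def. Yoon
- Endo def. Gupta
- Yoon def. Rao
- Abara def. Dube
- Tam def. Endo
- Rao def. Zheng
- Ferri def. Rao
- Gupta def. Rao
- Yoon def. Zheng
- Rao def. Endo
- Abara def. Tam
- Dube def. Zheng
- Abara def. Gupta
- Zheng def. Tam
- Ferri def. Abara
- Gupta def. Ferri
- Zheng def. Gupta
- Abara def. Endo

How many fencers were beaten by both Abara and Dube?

2

Abara beat: Endo, Gupta, Dube, Tam.
Dube beat: Endo, Gupta, Yoon, Rao, Zheng.
Both beat: Endo, Gupta — 2.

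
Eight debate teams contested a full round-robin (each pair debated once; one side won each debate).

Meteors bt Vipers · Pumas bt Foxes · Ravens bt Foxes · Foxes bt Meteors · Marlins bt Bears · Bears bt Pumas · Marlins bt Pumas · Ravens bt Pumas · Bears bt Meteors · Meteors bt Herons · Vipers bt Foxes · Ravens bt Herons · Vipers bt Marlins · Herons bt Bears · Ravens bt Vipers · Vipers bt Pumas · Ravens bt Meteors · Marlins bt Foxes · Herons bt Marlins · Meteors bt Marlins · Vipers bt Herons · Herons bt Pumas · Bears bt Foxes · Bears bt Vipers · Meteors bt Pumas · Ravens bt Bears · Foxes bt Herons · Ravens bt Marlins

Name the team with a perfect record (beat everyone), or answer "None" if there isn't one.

Ravens

Ravens has 7 wins out of 7 opponents — a perfect record.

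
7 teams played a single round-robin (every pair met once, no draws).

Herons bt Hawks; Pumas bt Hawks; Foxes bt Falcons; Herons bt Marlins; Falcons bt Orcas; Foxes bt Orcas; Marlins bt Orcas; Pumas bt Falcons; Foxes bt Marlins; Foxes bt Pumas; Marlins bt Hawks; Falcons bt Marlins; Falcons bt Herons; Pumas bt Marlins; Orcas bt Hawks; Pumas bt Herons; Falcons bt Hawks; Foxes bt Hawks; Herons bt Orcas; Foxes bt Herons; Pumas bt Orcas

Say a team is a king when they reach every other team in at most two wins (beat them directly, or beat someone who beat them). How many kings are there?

Foxes reaches everyone (king).
Pumas cannot reach Foxes in two steps.
Orcas cannot reach Foxes, Pumas, Marlins, Falcons, Herons in two steps.
Marlins cannot reach Foxes, Pumas, Falcons, Herons in two steps.
Hawks cannot reach Foxes, Pumas, Orcas, Marlins, Falcons, Herons in two steps.
Falcons cannot reach Foxes, Pumas in two steps.
Herons cannot reach Foxes, Pumas, Falcons in two steps.
Kings: Foxes — 1.

1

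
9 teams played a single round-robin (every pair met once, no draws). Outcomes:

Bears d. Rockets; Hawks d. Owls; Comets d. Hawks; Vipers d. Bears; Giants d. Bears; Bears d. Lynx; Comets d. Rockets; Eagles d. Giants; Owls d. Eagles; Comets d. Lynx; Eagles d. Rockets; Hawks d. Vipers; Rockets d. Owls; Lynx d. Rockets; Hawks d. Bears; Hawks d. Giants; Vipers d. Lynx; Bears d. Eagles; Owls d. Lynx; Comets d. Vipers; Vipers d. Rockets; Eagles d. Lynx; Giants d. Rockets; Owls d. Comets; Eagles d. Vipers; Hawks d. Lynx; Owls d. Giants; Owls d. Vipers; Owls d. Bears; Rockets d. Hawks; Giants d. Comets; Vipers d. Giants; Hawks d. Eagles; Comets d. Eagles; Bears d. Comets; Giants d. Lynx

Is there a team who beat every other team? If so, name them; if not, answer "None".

Highest win total is Owls with 6 (out of 8 possible).
Owls lost to Rockets, Hawks, so no team went undefeated.

None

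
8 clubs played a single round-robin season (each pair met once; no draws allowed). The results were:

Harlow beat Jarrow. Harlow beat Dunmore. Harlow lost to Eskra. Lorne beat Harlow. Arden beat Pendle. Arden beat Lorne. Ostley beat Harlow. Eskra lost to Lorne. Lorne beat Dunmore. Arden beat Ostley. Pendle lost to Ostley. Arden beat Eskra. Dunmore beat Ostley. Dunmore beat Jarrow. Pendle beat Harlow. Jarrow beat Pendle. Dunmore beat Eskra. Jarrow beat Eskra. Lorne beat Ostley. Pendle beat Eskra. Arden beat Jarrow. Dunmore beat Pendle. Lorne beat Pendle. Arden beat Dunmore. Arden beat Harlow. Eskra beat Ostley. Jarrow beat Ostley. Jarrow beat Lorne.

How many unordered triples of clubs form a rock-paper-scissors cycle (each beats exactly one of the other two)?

9

Win totals: Lorne 5, Eskra 2, Arden 7, Ostley 2, Harlow 2, Pendle 2, Dunmore 4, Jarrow 4.
A club with w wins dominates both others in C(w,2) triples; summing gives 10 + 1 + 21 + 1 + 1 + 1 + 6 + 6 = 47 transitive triples.
Total triples C(8,3) = 56, so cyclic triples = 56 − 47 = 9.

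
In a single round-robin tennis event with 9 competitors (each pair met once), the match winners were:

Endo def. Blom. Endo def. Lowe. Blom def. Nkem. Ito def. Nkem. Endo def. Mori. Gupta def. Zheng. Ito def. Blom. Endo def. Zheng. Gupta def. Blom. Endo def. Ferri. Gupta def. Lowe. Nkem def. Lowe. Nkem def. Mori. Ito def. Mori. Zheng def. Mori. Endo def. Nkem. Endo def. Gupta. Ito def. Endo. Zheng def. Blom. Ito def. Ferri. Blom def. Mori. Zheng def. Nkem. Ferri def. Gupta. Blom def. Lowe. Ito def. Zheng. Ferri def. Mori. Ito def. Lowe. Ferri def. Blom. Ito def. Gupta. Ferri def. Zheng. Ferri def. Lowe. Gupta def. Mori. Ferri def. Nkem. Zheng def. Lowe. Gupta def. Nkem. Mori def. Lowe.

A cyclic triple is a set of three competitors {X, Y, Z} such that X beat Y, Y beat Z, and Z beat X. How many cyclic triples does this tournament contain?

0

Win totals: Ferri 6, Mori 1, Lowe 0, Nkem 2, Blom 3, Endo 7, Ito 8, Gupta 5, Zheng 4.
A competitor with w wins dominates both others in C(w,2) triples; summing gives 15 + 0 + 0 + 1 + 3 + 21 + 28 + 10 + 6 = 84 transitive triples.
Total triples C(9,3) = 84, so cyclic triples = 84 − 84 = 0.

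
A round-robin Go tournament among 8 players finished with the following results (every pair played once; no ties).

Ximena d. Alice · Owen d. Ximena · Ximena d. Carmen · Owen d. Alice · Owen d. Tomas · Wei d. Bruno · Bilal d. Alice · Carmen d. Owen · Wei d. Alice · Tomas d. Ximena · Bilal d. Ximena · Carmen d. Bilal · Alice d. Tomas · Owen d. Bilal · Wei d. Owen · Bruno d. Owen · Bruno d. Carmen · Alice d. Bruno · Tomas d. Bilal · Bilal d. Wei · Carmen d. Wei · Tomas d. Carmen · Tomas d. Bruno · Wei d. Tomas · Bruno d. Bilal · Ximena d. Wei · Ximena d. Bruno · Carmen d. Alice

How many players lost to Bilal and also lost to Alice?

Bilal beat: Alice, Wei, Ximena.
Alice beat: Bruno, Tomas.
No one was beaten by both.

0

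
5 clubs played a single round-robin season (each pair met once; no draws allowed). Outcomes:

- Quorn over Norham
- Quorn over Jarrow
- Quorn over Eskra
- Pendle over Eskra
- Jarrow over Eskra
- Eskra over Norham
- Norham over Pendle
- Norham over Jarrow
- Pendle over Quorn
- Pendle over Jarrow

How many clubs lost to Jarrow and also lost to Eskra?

0

Jarrow beat: Eskra.
Eskra beat: Norham.
No one was beaten by both.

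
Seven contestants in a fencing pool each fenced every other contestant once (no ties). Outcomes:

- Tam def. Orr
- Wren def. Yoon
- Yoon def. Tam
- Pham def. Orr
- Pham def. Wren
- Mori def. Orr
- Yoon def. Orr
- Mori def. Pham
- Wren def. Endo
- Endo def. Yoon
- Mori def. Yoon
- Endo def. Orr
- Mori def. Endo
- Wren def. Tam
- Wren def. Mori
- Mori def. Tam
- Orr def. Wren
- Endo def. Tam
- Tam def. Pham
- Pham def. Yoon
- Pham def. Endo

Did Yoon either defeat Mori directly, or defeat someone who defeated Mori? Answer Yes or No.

No

Yoon did not beat Mori directly.
Yoon beat Tam, Orr, but each of them lost to Mori. No two-step path.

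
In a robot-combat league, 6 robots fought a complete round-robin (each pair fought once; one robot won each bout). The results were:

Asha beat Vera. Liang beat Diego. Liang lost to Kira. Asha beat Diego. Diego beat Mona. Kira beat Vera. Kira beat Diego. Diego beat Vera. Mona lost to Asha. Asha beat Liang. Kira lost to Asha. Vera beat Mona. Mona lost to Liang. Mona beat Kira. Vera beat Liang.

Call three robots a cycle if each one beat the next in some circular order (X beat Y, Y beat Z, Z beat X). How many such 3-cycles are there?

Win totals: Liang 2, Mona 1, Diego 2, Kira 3, Vera 2, Asha 5.
A robot with w wins dominates both others in C(w,2) triples; summing gives 1 + 0 + 1 + 3 + 1 + 10 = 16 transitive triples.
Total triples C(6,3) = 20, so cyclic triples = 20 − 16 = 4.

4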